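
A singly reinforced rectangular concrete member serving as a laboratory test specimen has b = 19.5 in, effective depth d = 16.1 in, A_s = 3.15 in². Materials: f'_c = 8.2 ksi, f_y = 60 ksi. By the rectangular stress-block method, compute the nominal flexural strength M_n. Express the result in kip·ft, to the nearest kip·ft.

T = A_s f_y = 3.15 × 60 = 189 kips.
a = T/(0.85 f'_c b) = 189/(0.85 × 8.2 × 19.5) = 1.391 in.
M_n = T(d − a/2) = 189 × (16.1 − 0.6955) = 2911.5 kip·in = 2911.5/12 = 242.63 kip·ft.

M_n ≈ 243 kip·ft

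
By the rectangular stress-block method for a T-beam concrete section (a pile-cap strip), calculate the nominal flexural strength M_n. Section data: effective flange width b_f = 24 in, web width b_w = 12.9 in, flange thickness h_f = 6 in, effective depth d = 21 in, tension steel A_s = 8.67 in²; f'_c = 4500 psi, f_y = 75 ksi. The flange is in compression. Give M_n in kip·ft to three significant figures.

M_n ≈ 942 kip·ft

Tension: T = A_s f_y = 8.67 × 75 = 650.25 kips.
Try a within the flange: a = T/(0.85 f'_c b_f) = 650.25/(0.85 × 4.5 × 24) = 7.083 in.
a = 7.083 > h_f = 6 in: the block extends into the web. Split into flange-overhang and web parts.
C_f = 0.85 f'_c (b_f − b_w) h_f = 0.85 × 4.5 × (24 − 12.9) × 6 = 254.7 kips.
Remaining web compression depth: a_w = (T − C_f)/(0.85 f'_c b_w) = (650.25 − 254.7)/(0.85 × 4.5 × 12.9) = 8.016 in.
M_n = C_f(d − h_f/2) + (T − C_f)(d − a_w/2) = 254.7 × (21 − 3) + 395.55 × (21 − 4.008) = 4584.6 + 6721.2 = 11305.8 kip·in.
M_n = 11305.8/12 = 942.15 kip·ft.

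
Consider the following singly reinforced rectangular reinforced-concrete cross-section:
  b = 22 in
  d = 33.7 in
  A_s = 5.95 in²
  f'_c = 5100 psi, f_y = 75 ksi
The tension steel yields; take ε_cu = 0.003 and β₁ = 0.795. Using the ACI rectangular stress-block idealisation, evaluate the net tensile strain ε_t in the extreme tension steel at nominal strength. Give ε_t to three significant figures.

a = A_s f_y/(0.85 f'_c b) = 4.679 in.
β₁ = 0.795, so c = a/β₁ = 4.679/0.795 = 5.886 in.
From the linear strain diagram with ε_cu = 0.003: ε_t = 0.003 (d − c)/c = 0.003 × (33.7 − 5.886)/5.886 = 0.0142.
Since ε_t ≥ 0.005, the section is tension-controlled.

ε_t ≈ 0.0142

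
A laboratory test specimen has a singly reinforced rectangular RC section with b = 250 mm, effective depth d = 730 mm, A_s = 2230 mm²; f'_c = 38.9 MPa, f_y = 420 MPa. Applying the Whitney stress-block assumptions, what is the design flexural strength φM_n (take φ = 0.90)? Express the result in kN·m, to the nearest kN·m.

φM_n ≈ 568 kN·m

T = A_s f_y = 2230 × 420 = 936600 N = 936.6 kN.
From C = T: a = T/(0.85 f'_c b) = 936600/(0.85 × 38.9 × 250) = 113.30 mm.
M_n = T(d − a/2) = 936.6 kN × (730 − 56.65) mm = 630.66 kN·m.
φM_n = 0.90 × 630.66 = 567.59 kN·m.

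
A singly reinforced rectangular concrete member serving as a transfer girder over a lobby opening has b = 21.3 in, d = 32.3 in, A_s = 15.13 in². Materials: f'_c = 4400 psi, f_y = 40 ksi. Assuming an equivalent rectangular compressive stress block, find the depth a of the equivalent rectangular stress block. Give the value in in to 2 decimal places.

a ≈ 7.60 in

T = A_s f_y = 15.13 × 40 = 605.2 kips.
a = T/(0.85 f'_c b) = 605.2/(0.85 × 4.4 × 21.3) = 7.60 in.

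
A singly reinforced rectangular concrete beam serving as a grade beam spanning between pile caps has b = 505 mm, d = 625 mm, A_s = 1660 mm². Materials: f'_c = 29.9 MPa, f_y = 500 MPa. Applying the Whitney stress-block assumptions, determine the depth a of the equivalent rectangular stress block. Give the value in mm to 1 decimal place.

a ≈ 64.7 mm

T = A_s f_y = 1660 × 500 = 830000 N = 830 kN.
Setting C = 0.85 f'_c a b equal to T: a = 830000/(0.85 × 29.9 × 505) = 64.7 mm.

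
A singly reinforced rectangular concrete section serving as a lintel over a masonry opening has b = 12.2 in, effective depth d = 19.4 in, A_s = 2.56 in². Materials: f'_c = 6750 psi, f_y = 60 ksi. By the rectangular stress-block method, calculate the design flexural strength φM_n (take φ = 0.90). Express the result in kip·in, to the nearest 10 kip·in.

φM_n ≈ 2530 kip·in

T = A_s f_y = 2.56 × 60 = 153.6 kips.
a = T/(0.85 f'_c b) = 153.6/(0.85 × 6.75 × 12.2) = 2.194 in.
M_n = T(d − a/2) = 153.6 × (19.4 − 1.097) = 2811.3 kip·in.
φM_n = 0.90 × 2811.3 = 2530.2 kip·in.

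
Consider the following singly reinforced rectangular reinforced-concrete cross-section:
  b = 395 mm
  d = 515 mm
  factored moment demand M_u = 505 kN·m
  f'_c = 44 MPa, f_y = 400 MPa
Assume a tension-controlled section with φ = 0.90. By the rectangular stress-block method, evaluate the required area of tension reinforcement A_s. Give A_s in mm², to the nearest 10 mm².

M_n = M_u/φ = 505/0.90 = 561.111 kN·m.
With M_n = 0.85 f'_c a b (d − a/2), solve the quadratic for a:
a = d − √(d² − 2M_n/(0.85 f'_c b)) = 515 − √(515² − 2 × 561.111×10⁶/(0.85 × 44 × 395)) = 79.96 mm.
A_s = 0.85 f'_c a b / f_y = 0.85 × 44 × 79.96 × 395 / 400 = 2953.1 mm².

A_s ≈ 2950 mm²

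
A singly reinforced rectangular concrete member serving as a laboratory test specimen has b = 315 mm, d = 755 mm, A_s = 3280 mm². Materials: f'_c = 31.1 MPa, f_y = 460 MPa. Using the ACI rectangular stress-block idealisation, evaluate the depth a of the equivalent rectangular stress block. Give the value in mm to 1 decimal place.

a ≈ 181.2 mm

T = A_s f_y = 3280 × 460 = 1508800 N = 1508.8 kN.
Setting C = 0.85 f'_c a b equal to T: a = 1508800/(0.85 × 31.1 × 315) = 181.2 mm.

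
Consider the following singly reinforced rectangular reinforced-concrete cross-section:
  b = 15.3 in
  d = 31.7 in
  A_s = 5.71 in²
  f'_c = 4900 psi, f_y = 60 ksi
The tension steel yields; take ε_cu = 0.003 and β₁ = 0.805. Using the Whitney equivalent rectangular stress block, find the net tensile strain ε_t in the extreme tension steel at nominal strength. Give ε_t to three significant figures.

ε_t ≈ 0.0112

a = A_s f_y/(0.85 f'_c b) = 5.376 in.
β₁ = 0.805, so c = a/β₁ = 5.376/0.805 = 6.678 in.
From the linear strain diagram with ε_cu = 0.003: ε_t = 0.003 (d − c)/c = 0.003 × (31.7 − 6.678)/6.678 = 0.0112.
Since ε_t ≥ 0.005, the section is tension-controlled.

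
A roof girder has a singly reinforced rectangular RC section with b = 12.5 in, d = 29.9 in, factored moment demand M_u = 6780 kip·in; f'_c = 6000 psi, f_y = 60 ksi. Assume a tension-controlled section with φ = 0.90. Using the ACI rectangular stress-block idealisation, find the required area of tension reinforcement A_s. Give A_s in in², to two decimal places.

M_n = M_u/φ = 6780/0.90 = 7533.33 kip·in.
From M_n = 0.85 f'_c a b (d − a/2):
a = d − √(d² − 2M_n/(0.85 f'_c b)) = 29.9 − √(29.9² − 2 × 7533.33/(0.85 × 6 × 12.5)) = 4.255 in.
A_s = 0.85 f'_c a b / f_y = 0.85 × 6 × 4.255 × 12.5 / 60 = 4.521 in².

A_s ≈ 4.52 in²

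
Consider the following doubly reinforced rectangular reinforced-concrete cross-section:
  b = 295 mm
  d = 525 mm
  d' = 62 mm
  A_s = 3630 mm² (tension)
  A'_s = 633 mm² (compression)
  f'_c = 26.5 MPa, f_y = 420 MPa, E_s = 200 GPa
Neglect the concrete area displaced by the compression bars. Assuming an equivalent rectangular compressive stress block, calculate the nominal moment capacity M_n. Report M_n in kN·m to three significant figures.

M_n ≈ 665 kN·m

Assume both tension and compression steel yield.
Net tension couple steel: A_s − A'_s = 2997 mm².
a = (A_s − A'_s) f_y / (0.85 f'_c b) = 1258740/(0.85 × 26.5 × 295) = 189.43 mm.
c = a/β₁ = 189.43/0.85 = 222.86 mm; ε'_s = 0.003(c − d')/c = 0.0022 ≥ f_y/E_s = 0.0021, so compression steel does yield.
M_n = (A_s − A'_s) f_y (d − a/2) + A'_s f_y (d − d') = [1258740 × (525 − 94.715) + 265860 × (525 − 62)] × 10⁻⁶ = 541.62 + 123.09 = 664.71 kN·m.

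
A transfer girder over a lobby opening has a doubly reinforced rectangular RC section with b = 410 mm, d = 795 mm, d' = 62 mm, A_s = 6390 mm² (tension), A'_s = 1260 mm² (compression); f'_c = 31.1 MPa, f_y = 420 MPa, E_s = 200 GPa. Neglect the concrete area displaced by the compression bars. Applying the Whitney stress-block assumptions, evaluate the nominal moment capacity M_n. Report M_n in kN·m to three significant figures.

M_n ≈ 1890 kN·m

Assume both tension and compression steel yield.
Net tension couple steel: A_s − A'_s = 5130 mm².
a = (A_s − A'_s) f_y / (0.85 f'_c b) = 2154600/(0.85 × 31.1 × 410) = 198.79 mm.
c = a/β₁ = 198.79/0.828 = 240.08 mm; ε'_s = 0.003(c − d')/c = 0.0022 ≥ f_y/E_s = 0.0021, so compression steel does yield.
M_n = (A_s − A'_s) f_y (d − a/2) + A'_s f_y (d − d') = [2154600 × (795 − 99.395) + 529200 × (795 − 62)] × 10⁻⁶ = 1498.75 + 387.90 = 1886.65 kN·m.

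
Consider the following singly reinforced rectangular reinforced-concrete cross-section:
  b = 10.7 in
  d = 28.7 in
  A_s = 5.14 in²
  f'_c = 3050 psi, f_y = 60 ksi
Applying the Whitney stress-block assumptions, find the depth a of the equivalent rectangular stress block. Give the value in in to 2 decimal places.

a ≈ 11.12 in

T = A_s f_y = 5.14 × 60 = 308.4 kips.
a = T/(0.85 f'_c b) = 308.4/(0.85 × 3.05 × 10.7) = 11.12 in.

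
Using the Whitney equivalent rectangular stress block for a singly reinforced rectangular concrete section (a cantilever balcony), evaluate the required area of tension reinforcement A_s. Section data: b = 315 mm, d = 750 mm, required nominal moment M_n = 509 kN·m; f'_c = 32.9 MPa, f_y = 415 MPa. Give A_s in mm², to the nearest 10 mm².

A_s ≈ 1730 mm²

With M_n = 0.85 f'_c a b (d − a/2), solve the quadratic for a:
a = d − √(d² − 2M_n/(0.85 f'_c b)) = 750 − √(750² − 2 × 509×10⁶/(0.85 × 32.9 × 315)) = 81.47 mm.
A_s = 0.85 f'_c a b / f_y = 0.85 × 32.9 × 81.47 × 315 / 415 = 1729.3 mm².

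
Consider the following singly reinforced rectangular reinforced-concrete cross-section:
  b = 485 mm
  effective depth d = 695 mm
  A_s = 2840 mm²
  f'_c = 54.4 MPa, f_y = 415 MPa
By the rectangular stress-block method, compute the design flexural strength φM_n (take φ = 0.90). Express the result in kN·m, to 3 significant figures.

φM_n ≈ 709 kN·m

T = A_s f_y = 2840 × 415 = 1178600 N = 1178.6 kN.
From C = T: a = T/(0.85 f'_c b) = 1178600/(0.85 × 54.4 × 485) = 52.55 mm.
M_n = T(d − a/2) = 1178.6 kN × (695 − 26.275) mm = 788.16 kN·m.
φM_n = 0.90 × 788.16 = 709.34 kN·m.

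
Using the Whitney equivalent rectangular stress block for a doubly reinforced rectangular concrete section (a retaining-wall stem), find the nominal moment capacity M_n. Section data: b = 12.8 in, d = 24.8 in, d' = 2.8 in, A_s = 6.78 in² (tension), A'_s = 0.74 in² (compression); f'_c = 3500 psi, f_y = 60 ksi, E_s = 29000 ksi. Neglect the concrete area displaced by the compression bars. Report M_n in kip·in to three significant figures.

Assume both steels yield.
a = (A_s − A'_s) f_y/(0.85 f'_c b) = (6.78 − 0.74) × 60/(0.85 × 3.5 × 12.8) = 9.517 in.
c = a/β₁ = 9.517/0.85 = 11.196 in; ε'_s = 0.003(c − d')/c = 0.0022 ≥ ε_y = 0.0021, so the compression steel yields.
M_n = (A_s − A'_s) f_y (d − a/2) + A'_s f_y (d − d') = 362.4 × (24.8 − 4.7585) + 44.4 × (24.8 − 2.8) = 7263.0 + 976.8 = 8239.8 kip·in.

M_n ≈ 8240 kip·in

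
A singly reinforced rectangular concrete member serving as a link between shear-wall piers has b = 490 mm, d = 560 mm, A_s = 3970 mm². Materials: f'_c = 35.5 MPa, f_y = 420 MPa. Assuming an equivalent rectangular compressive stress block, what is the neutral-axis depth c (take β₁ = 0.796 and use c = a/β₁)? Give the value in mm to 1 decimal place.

T = A_s f_y = 3970 × 420 = 1667400 N = 1667.4 kN.
Setting C = 0.85 f'_c a b equal to T: a = 1667400/(0.85 × 35.5 × 490) = 112.771 mm.
With β₁ = 0.796, c = a/β₁ = 112.771/0.796 = 141.7 mm.

c ≈ 141.7 mm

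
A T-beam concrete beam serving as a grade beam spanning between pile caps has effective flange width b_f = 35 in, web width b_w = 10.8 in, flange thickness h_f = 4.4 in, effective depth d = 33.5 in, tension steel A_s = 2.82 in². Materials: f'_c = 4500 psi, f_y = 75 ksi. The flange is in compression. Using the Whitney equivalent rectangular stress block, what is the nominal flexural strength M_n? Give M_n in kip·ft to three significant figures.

Tension: T = A_s f_y = 2.82 × 75 = 211.5 kips.
Try a within the flange: a = T/(0.85 f'_c b_f) = 211.5/(0.85 × 4.5 × 35) = 1.580 in.
Since a = 1.580 ≤ h_f = 4.4 in, the stress block lies entirely in the flange; analyse as a rectangular beam of width b_f.
M_n = T(d − a/2) = 211.5 × (33.5 − 0.79) = 6918.2 kip·in.
M_n = 6918.2/12 = 576.52 kip·ft.

M_n ≈ 577 kip·ft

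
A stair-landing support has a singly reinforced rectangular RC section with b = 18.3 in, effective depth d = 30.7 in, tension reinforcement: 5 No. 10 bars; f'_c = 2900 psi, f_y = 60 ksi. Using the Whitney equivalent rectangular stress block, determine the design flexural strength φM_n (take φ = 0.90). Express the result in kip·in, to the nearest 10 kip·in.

A_s = 5 × 1.27 = 6.35 in².
T = A_s f_y = 6.35 × 60 = 381 kips.
a = T/(0.85 f'_c b) = 381/(0.85 × 2.9 × 18.3) = 8.446 in.
M_n = T(d − a/2) = 381 × (30.7 − 4.223) = 10087.7 kip·in.
φM_n = 0.90 × 10087.7 = 9078.9 kip·in.

φM_n ≈ 9080 kip·in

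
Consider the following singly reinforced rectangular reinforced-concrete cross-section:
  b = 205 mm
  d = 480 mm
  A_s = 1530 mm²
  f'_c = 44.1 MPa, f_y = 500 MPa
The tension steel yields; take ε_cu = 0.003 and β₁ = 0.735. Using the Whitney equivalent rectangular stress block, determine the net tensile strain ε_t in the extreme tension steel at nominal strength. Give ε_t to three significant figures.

ε_t ≈ 0.00763

a = A_s f_y/(0.85 f'_c b) = 99.55 mm.
β₁ = 0.735, so c = a/β₁ = 99.55/0.735 = 135.44 mm.
From the linear strain diagram with ε_cu = 0.003: ε_t = 0.003 (d − c)/c = 0.003 × (480 − 135.44)/135.44 = 0.00763.
Since ε_t ≥ 0.005, the section is tension-controlled.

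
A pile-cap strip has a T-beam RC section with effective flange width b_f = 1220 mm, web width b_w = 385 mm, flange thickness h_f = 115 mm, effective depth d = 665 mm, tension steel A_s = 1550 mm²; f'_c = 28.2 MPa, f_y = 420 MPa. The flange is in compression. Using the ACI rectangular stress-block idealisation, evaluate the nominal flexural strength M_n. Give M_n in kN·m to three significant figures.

Tension: T = A_s f_y = 1550 × 420 = 651000 N.
Try a within the flange: a = T/(0.85 f'_c b_f) = 651000/(0.85 × 28.2 × 1220) = 22.26 mm.
Since a = 22.26 ≤ h_f = 115 mm, the stress block lies entirely in the flange; analyse as a rectangular beam of width b_f.
M_n = T(d − a/2) = 651000 × (665 − 11.13) = 425.67 × 10⁶ N·mm.
M_n = 425.67 kN·m.

M_n ≈ 426 kN·m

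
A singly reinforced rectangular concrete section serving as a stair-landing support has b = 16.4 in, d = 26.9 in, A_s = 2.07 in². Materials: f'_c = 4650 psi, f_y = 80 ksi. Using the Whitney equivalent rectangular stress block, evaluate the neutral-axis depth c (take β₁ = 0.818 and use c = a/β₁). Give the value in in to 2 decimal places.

c ≈ 3.12 in

T = A_s f_y = 2.07 × 80 = 165.6 kips.
a = T/(0.85 f'_c b) = 165.6/(0.85 × 4.65 × 16.4) = 2.5547 in.
With β₁ = 0.818, c = a/β₁ = 2.5547/0.818 = 3.12 in.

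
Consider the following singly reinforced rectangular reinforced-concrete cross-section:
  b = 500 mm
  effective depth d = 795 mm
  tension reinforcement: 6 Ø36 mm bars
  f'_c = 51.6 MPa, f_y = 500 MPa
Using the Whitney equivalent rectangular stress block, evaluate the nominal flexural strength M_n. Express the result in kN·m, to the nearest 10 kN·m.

A_s = 6 × 1018 = 6108 mm².
T = A_s f_y = 6108 × 500 = 3054000 N = 3054 kN.
From C = T: a = T/(0.85 f'_c b) = 3054000/(0.85 × 51.6 × 500) = 139.26 mm.
M_n = T(d − a/2) = 3054 kN × (795 − 69.63) mm = 2215.28 kN·m.

M_n ≈ 2220 kN·m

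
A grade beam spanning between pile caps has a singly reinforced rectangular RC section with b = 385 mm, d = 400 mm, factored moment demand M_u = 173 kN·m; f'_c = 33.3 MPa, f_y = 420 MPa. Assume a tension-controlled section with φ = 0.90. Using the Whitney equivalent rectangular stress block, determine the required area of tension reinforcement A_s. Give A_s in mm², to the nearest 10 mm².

A_s ≈ 1220 mm²

M_n = M_u/φ = 173/0.90 = 192.222 kN·m.
With M_n = 0.85 f'_c a b (d − a/2), solve the quadratic for a:
a = d − √(d² − 2M_n/(0.85 f'_c b)) = 400 − √(400² − 2 × 192.222×10⁶/(0.85 × 33.3 × 385)) = 46.84 mm.
A_s = 0.85 f'_c a b / f_y = 0.85 × 33.3 × 46.84 × 385 / 420 = 1215.3 mm².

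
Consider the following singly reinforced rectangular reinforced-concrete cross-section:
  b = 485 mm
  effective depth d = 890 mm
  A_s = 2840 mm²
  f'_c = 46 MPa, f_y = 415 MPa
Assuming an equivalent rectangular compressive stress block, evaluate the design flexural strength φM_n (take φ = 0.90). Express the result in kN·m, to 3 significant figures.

φM_n ≈ 911 kN·m

T = A_s f_y = 2840 × 415 = 1178600 N = 1178.6 kN.
From C = T: a = T/(0.85 f'_c b) = 1178600/(0.85 × 46 × 485) = 62.15 mm.
M_n = T(d − a/2) = 1178.6 kN × (890 − 31.075) mm = 1012.33 kN·m.
φM_n = 0.90 × 1012.33 = 911.10 kN·m.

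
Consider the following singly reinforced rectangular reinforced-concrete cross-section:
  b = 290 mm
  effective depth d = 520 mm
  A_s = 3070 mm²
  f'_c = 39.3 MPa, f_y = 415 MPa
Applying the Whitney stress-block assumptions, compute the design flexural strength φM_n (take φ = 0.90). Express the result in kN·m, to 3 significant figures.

φM_n ≈ 521 kN·m

T = A_s f_y = 3070 × 415 = 1274050 N = 1274.05 kN.
From C = T: a = T/(0.85 f'_c b) = 1274050/(0.85 × 39.3 × 290) = 131.52 mm.
M_n = T(d − a/2) = 1274.05 kN × (520 − 65.76) mm = 578.72 kN·m.
φM_n = 0.90 × 578.72 = 520.85 kN·m.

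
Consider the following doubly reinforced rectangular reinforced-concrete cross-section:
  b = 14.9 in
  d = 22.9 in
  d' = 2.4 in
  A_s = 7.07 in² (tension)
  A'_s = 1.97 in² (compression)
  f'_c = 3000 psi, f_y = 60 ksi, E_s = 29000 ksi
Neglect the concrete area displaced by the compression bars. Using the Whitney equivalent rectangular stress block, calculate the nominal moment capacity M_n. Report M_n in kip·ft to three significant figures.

M_n ≈ 683 kip·ft

Assume both steels yield.
a = (A_s − A'_s) f_y/(0.85 f'_c b) = (7.07 − 1.97) × 60/(0.85 × 3 × 14.9) = 8.054 in.
c = a/β₁ = 8.054/0.85 = 9.475 in; ε'_s = 0.003(c − d')/c = 0.0022 ≥ ε_y = 0.0021, so the compression steel yields.
M_n = (A_s − A'_s) f_y (d − a/2) + A'_s f_y (d − d') = 306 × (22.9 − 4.027) + 118.2 × (22.9 − 2.4) = 5775.1 + 2423.1 = 8198.2 kip·in = 8198.2/12 = 683.18 kip·ft.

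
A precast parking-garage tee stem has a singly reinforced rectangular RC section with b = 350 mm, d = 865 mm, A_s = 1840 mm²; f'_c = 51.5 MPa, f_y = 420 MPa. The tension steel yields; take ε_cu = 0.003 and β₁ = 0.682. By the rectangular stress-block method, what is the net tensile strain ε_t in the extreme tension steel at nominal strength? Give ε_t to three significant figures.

a = A_s f_y/(0.85 f'_c b) = 50.44 mm.
β₁ = 0.682, so c = a/β₁ = 50.44/0.682 = 73.96 mm.
From the linear strain diagram with ε_cu = 0.003: ε_t = 0.003 (d − c)/c = 0.003 × (865 − 73.96)/73.96 = 0.0321.
Since ε_t ≥ 0.005, the section is tension-controlled.

ε_t ≈ 0.0321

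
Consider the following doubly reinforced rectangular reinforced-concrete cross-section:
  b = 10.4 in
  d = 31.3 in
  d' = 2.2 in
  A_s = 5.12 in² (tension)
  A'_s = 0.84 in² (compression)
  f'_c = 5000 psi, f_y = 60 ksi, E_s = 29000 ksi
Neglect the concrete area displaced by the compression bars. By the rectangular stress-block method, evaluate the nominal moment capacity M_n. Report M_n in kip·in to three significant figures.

Assume both steels yield.
a = (A_s − A'_s) f_y/(0.85 f'_c b) = (5.12 − 0.84) × 60/(0.85 × 5 × 10.4) = 5.810 in.
c = a/β₁ = 5.810/0.8 = 7.263 in; ε'_s = 0.003(c − d')/c = 0.0021 ≥ ε_y = 0.0021, so the compression steel yields.
M_n = (A_s − A'_s) f_y (d − a/2) + A'_s f_y (d − d') = 256.8 × (31.3 − 2.905) + 50.4 × (31.3 − 2.2) = 7291.8 + 1466.6 = 8758.4 kip·in.

M_n ≈ 8760 kip·in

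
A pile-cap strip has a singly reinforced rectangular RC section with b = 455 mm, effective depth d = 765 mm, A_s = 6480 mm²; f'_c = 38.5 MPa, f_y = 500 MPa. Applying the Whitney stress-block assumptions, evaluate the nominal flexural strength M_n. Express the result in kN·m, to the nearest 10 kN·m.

T = A_s f_y = 6480 × 500 = 3240000 N = 3240 kN.
From C = T: a = T/(0.85 f'_c b) = 3240000/(0.85 × 38.5 × 455) = 217.60 mm.
M_n = T(d − a/2) = 3240 kN × (765 − 108.8) mm = 2126.09 kN·m.

M_n ≈ 2130 kN·m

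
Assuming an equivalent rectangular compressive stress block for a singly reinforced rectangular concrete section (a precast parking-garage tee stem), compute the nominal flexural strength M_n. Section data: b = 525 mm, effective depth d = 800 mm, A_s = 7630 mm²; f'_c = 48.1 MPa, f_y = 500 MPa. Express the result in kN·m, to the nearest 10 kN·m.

T = A_s f_y = 7630 × 500 = 3815000 N = 3815 kN.
From C = T: a = T/(0.85 f'_c b) = 3815000/(0.85 × 48.1 × 525) = 177.73 mm.
M_n = T(d − a/2) = 3815 kN × (800 − 88.865) mm = 2712.98 kN·m.

M_n ≈ 2710 kN·m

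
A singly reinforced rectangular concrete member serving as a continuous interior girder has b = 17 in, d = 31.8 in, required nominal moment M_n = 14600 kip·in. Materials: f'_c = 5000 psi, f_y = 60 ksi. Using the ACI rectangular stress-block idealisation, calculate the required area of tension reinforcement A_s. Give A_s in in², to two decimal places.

From M_n = 0.85 f'_c a b (d − a/2):
a = d − √(d² − 2M_n/(0.85 f'_c b)) = 31.8 − √(31.8² − 2 × 14600/(0.85 × 5 × 17)) = 7.161 in.
A_s = 0.85 f'_c a b / f_y = 0.85 × 5 × 7.161 × 17 / 60 = 8.623 in².

A_s ≈ 8.62 in²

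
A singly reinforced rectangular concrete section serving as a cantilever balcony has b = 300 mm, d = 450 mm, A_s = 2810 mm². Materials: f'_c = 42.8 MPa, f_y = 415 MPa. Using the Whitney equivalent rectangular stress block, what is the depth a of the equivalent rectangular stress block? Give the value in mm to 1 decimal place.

T = A_s f_y = 2810 × 415 = 1166150 N = 1166.15 kN.
Setting C = 0.85 f'_c a b equal to T: a = 1166150/(0.85 × 42.8 × 300) = 106.8 mm.

a ≈ 106.8 mm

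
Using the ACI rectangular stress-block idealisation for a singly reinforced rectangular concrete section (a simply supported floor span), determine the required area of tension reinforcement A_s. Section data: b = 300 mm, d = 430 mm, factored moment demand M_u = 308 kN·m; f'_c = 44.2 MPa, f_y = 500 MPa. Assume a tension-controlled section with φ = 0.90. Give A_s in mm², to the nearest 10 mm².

M_n = M_u/φ = 308/0.90 = 342.222 kN·m.
With M_n = 0.85 f'_c a b (d − a/2), solve the quadratic for a:
a = d − √(d² − 2M_n/(0.85 f'_c b)) = 430 − √(430² − 2 × 342.222×10⁶/(0.85 × 44.2 × 300)) = 77.62 mm.
A_s = 0.85 f'_c a b / f_y = 0.85 × 44.2 × 77.62 × 300 / 500 = 1749.7 mm².

A_s ≈ 1750 mm²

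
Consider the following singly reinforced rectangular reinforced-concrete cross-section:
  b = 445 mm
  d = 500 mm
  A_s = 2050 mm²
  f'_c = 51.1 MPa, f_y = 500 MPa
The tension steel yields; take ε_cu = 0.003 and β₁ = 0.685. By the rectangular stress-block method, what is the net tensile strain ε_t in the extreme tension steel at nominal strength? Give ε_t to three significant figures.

a = A_s f_y/(0.85 f'_c b) = 53.03 mm.
β₁ = 0.685, so c = a/β₁ = 53.03/0.685 = 77.42 mm.
From the linear strain diagram with ε_cu = 0.003: ε_t = 0.003 (d − c)/c = 0.003 × (500 − 77.42)/77.42 = 0.0164.
Since ε_t ≥ 0.005, the section is tension-controlled.

ε_t ≈ 0.0164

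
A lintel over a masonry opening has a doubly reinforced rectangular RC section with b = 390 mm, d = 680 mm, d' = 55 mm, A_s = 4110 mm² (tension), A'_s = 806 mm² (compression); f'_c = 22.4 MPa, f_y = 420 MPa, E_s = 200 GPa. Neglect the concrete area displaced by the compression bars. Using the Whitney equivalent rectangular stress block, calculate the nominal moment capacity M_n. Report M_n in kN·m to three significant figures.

M_n ≈ 1030 kN·m

Assume both tension and compression steel yield.
Net tension couple steel: A_s − A'_s = 3304 mm².
a = (A_s − A'_s) f_y / (0.85 f'_c b) = 1387680/(0.85 × 22.4 × 390) = 186.88 mm.
c = a/β₁ = 186.88/0.85 = 219.86 mm; ε'_s = 0.003(c − d')/c = 0.0022 ≥ f_y/E_s = 0.0021, so compression steel does yield.
M_n = (A_s − A'_s) f_y (d − a/2) + A'_s f_y (d − d') = [1387680 × (680 − 93.44) + 338520 × (680 − 55)] × 10⁻⁶ = 813.96 + 211.58 = 1025.54 kN·m.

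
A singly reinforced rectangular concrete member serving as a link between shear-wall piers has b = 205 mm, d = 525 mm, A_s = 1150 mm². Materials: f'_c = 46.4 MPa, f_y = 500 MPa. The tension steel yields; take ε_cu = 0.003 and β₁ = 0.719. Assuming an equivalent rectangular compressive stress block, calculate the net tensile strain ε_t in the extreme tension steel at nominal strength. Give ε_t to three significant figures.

ε_t ≈ 0.0129

a = A_s f_y/(0.85 f'_c b) = 71.12 mm.
β₁ = 0.719, so c = a/β₁ = 71.12/0.719 = 98.92 mm.
From the linear strain diagram with ε_cu = 0.003: ε_t = 0.003 (d − c)/c = 0.003 × (525 − 98.92)/98.92 = 0.0129.
Since ε_t ≥ 0.005, the section is tension-controlled.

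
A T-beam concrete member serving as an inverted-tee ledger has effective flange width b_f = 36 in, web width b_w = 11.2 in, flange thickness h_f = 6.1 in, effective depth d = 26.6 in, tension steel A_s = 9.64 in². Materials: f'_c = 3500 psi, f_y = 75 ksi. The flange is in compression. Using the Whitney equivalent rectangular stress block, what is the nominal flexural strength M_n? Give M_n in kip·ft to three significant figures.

Tension: T = A_s f_y = 9.64 × 75 = 723 kips.
Try a within the flange: a = T/(0.85 f'_c b_f) = 723/(0.85 × 3.5 × 36) = 6.751 in.
a = 6.751 > h_f = 6.1 in: the block extends into the web. Split into flange-overhang and web parts.
C_f = 0.85 f'_c (b_f − b_w) h_f = 0.85 × 3.5 × (36 − 11.2) × 6.1 = 450.1 kips.
Remaining web compression depth: a_w = (T − C_f)/(0.85 f'_c b_w) = (723 − 450.1)/(0.85 × 3.5 × 11.2) = 8.190 in.
M_n = C_f(d − h_f/2) + (T − C_f)(d − a_w/2) = 450.1 × (26.6 − 3.05) + 272.9 × (26.6 − 4.095) = 10599.9 + 6141.6 = 16741.5 kip·in.
M_n = 16741.5/12 = 1395.13 kip·ft.

M_n ≈ 1400 kip·ft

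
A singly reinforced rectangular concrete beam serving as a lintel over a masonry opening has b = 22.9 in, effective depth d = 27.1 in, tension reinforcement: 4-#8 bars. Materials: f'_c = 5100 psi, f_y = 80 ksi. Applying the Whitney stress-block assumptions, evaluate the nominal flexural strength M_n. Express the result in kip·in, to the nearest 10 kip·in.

A_s = 4 × 0.79 = 3.16 in².
T = A_s f_y = 3.16 × 80 = 252.8 kips.
a = T/(0.85 f'_c b) = 252.8/(0.85 × 5.1 × 22.9) = 2.547 in.
M_n = T(d − a/2) = 252.8 × (27.1 − 1.2735) = 6528.9 kip·in.

M_n ≈ 6530 kip·in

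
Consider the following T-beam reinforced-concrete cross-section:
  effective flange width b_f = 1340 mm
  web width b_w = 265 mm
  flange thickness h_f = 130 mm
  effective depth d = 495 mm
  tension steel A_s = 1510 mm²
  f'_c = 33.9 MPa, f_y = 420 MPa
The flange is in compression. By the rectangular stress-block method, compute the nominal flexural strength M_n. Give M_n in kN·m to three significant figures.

M_n ≈ 309 kN·m

Tension: T = A_s f_y = 1510 × 420 = 634200 N.
Try a within the flange: a = T/(0.85 f'_c b_f) = 634200/(0.85 × 33.9 × 1340) = 16.42 mm.
Since a = 16.42 ≤ h_f = 130 mm, the stress block lies entirely in the flange; analyse as a rectangular beam of width b_f.
M_n = T(d − a/2) = 634200 × (495 − 8.21) = 308.72 × 10⁶ N·mm.
M_n = 308.72 kN·m.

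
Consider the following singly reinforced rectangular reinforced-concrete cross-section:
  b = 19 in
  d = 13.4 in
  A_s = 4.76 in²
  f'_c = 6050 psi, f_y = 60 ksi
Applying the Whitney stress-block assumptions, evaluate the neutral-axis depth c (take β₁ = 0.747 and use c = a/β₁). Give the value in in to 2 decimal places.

T = A_s f_y = 4.76 × 60 = 285.6 kips.
a = T/(0.85 f'_c b) = 285.6/(0.85 × 6.05 × 19) = 2.9230 in.
With β₁ = 0.747, c = a/β₁ = 2.9230/0.747 = 3.91 in.

c ≈ 3.91 in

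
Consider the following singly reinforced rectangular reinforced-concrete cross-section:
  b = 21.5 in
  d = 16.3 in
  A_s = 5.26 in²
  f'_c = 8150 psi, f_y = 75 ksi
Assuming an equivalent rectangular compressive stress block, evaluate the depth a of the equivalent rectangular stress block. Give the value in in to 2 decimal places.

a ≈ 2.65 in

T = A_s f_y = 5.26 × 75 = 394.5 kips.
a = T/(0.85 f'_c b) = 394.5/(0.85 × 8.15 × 21.5) = 2.65 in.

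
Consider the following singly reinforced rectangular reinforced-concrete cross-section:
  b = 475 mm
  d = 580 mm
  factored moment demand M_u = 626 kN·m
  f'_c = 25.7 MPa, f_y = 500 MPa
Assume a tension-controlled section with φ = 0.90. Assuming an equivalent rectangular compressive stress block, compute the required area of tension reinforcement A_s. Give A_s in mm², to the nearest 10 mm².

M_n = M_u/φ = 626/0.90 = 695.556 kN·m.
With M_n = 0.85 f'_c a b (d − a/2), solve the quadratic for a:
a = d − √(d² − 2M_n/(0.85 f'_c b)) = 580 − √(580² − 2 × 695.556×10⁶/(0.85 × 25.7 × 475)) = 130.18 mm.
A_s = 0.85 f'_c a b / f_y = 0.85 × 25.7 × 130.18 × 475 / 500 = 2701.6 mm².

A_s ≈ 2700 mm²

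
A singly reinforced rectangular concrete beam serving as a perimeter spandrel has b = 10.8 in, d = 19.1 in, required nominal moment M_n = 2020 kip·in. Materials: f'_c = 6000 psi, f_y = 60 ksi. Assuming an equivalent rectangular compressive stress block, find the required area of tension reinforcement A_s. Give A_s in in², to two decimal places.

From M_n = 0.85 f'_c a b (d − a/2):
a = d − √(d² − 2M_n/(0.85 f'_c b)) = 19.1 − √(19.1² − 2 × 2020/(0.85 × 6 × 10.8)) = 2.028 in.
A_s = 0.85 f'_c a b / f_y = 0.85 × 6 × 2.028 × 10.8 / 60 = 1.862 in².

A_s ≈ 1.86 in²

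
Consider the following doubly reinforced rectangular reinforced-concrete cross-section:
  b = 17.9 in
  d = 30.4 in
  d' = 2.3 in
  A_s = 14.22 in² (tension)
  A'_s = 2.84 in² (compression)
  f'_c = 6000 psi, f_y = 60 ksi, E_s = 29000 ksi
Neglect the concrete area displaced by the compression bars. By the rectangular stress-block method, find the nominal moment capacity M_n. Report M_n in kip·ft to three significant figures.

Assume both steels yield.
a = (A_s − A'_s) f_y/(0.85 f'_c b) = (14.22 − 2.84) × 60/(0.85 × 6 × 17.9) = 7.479 in.
c = a/β₁ = 7.479/0.75 = 9.972 in; ε'_s = 0.003(c − d')/c = 0.0023 ≥ ε_y = 0.0021, so the compression steel yields.
M_n = (A_s − A'_s) f_y (d − a/2) + A'_s f_y (d − d') = 682.8 × (30.4 − 3.7395) + 170.4 × (30.4 − 2.3) = 18203.8 + 4788.2 = 22992.0 kip·in = 22992.0/12 = 1916.00 kip·ft.

M_n ≈ 1920 kip·ft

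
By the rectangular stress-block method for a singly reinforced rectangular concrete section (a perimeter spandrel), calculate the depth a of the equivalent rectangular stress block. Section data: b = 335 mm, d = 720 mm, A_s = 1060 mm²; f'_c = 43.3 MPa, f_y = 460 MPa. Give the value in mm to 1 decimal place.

a ≈ 39.5 mm

T = A_s f_y = 1060 × 460 = 487600 N = 487.6 kN.
Setting C = 0.85 f'_c a b equal to T: a = 487600/(0.85 × 43.3 × 335) = 39.5 mm.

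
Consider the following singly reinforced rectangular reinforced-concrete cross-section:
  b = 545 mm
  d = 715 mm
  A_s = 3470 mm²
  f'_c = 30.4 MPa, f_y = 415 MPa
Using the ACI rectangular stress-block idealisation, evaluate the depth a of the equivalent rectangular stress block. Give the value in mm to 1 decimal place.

a ≈ 102.3 mm

T = A_s f_y = 3470 × 415 = 1440050 N = 1440.05 kN.
Setting C = 0.85 f'_c a b equal to T: a = 1440050/(0.85 × 30.4 × 545) = 102.3 mm.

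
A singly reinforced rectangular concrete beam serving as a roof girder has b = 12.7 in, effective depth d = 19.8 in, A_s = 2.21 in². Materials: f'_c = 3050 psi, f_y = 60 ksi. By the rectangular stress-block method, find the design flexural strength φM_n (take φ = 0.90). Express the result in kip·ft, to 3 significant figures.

T = A_s f_y = 2.21 × 60 = 132.6 kips.
a = T/(0.85 f'_c b) = 132.6/(0.85 × 3.05 × 12.7) = 4.027 in.
M_n = T(d − a/2) = 132.6 × (19.8 − 2.0135) = 2358.5 kip·in = 2358.5/12 = 196.54 kip·ft.
φM_n = 0.90 × 196.54 = 176.89 kip·ft.

φM_n ≈ 177 kip·ft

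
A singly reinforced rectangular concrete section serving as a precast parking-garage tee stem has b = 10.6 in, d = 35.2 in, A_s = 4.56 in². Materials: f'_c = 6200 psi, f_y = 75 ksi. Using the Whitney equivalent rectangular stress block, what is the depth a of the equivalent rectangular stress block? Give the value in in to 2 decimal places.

T = A_s f_y = 4.56 × 75 = 342 kips.
a = T/(0.85 f'_c b) = 342/(0.85 × 6.2 × 10.6) = 6.12 in.

a ≈ 6.12 in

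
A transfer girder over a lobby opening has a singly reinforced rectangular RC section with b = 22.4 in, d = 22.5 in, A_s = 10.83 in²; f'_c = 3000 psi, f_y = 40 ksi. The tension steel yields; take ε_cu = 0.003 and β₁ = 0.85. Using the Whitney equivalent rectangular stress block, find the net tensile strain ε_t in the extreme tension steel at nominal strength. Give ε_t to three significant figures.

ε_t ≈ 0.00457

a = A_s f_y/(0.85 f'_c b) = 7.584 in.
β₁ = 0.85, so c = a/β₁ = 7.584/0.85 = 8.922 in.
From the linear strain diagram with ε_cu = 0.003: ε_t = 0.003 (d − c)/c = 0.003 × (22.5 − 8.922)/8.922 = 0.00457.
ε_t is between 0.004 and 0.005 — transition zone.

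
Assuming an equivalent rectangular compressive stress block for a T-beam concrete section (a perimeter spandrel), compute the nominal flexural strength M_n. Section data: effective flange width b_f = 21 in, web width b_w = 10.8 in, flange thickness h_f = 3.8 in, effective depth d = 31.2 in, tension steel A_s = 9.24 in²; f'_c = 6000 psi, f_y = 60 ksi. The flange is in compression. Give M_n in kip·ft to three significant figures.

M_n ≈ 1310 kip·ft

Tension: T = A_s f_y = 9.24 × 60 = 554.4 kips.
Try a within the flange: a = T/(0.85 f'_c b_f) = 554.4/(0.85 × 6 × 21) = 5.176 in.
a = 5.176 > h_f = 3.8 in: the block extends into the web. Split into flange-overhang and web parts.
C_f = 0.85 f'_c (b_f − b_w) h_f = 0.85 × 6 × (21 − 10.8) × 3.8 = 197.7 kips.
Remaining web compression depth: a_w = (T − C_f)/(0.85 f'_c b_w) = (554.4 − 197.7)/(0.85 × 6 × 10.8) = 6.476 in.
M_n = C_f(d − h_f/2) + (T − C_f)(d − a_w/2) = 197.7 × (31.2 − 1.9) + 356.7 × (31.2 − 3.238) = 5792.6 + 9974.0 = 15766.6 kip·in.
M_n = 15766.6/12 = 1313.88 kip·ft.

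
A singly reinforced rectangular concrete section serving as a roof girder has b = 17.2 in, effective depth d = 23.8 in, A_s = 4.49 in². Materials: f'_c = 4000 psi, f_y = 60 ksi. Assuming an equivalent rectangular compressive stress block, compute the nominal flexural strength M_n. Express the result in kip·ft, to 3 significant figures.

M_n ≈ 483 kip·ft

T = A_s f_y = 4.49 × 60 = 269.4 kips.
a = T/(0.85 f'_c b) = 269.4/(0.85 × 4 × 17.2) = 4.607 in.
M_n = T(d − a/2) = 269.4 × (23.8 − 2.3035) = 5791.2 kip·in = 5791.2/12 = 482.60 kip·ft.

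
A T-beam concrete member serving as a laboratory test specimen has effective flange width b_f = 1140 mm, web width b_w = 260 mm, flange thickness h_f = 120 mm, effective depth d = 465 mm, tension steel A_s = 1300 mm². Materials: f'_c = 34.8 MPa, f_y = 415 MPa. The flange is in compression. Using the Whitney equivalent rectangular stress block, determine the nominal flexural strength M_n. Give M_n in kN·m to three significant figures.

Tension: T = A_s f_y = 1300 × 415 = 539500 N.
Try a within the flange: a = T/(0.85 f'_c b_f) = 539500/(0.85 × 34.8 × 1140) = 16.00 mm.
Since a = 16.00 ≤ h_f = 120 mm, the stress block lies entirely in the flange; analyse as a rectangular beam of width b_f.
M_n = T(d − a/2) = 539500 × (465 − 8) = 246.55 × 10⁶ N·mm.
M_n = 246.55 kN·m.

M_n ≈ 247 kN·m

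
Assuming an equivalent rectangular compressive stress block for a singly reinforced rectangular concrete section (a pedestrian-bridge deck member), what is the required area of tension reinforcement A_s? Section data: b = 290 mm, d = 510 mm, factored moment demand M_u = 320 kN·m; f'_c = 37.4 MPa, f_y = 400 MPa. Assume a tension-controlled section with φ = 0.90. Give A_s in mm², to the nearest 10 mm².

A_s ≈ 1900 mm²

M_n = M_u/φ = 320/0.90 = 355.556 kN·m.
With M_n = 0.85 f'_c a b (d − a/2), solve the quadratic for a:
a = d − √(d² − 2M_n/(0.85 f'_c b)) = 510 − √(510² − 2 × 355.556×10⁶/(0.85 × 37.4 × 290)) = 82.26 mm.
A_s = 0.85 f'_c a b / f_y = 0.85 × 37.4 × 82.26 × 290 / 400 = 1895.9 mm².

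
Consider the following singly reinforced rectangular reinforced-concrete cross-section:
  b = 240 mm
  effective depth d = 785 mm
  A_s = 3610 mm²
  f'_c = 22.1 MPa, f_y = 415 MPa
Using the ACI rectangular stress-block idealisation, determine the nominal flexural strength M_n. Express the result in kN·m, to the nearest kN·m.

M_n ≈ 927 kN·m

T = A_s f_y = 3610 × 415 = 1498150 N = 1498.15 kN.
From C = T: a = T/(0.85 f'_c b) = 1498150/(0.85 × 22.1 × 240) = 332.30 mm.
M_n = T(d − a/2) = 1498.15 kN × (785 − 166.15) mm = 927.13 kN·m.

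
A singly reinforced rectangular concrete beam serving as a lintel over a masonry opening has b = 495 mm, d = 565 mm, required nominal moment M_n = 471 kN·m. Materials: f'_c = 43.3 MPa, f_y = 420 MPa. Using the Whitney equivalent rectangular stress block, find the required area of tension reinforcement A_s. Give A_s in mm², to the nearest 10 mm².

With M_n = 0.85 f'_c a b (d − a/2), solve the quadratic for a:
a = d − √(d² − 2M_n/(0.85 f'_c b)) = 565 − √(565² − 2 × 471×10⁶/(0.85 × 43.3 × 495)) = 47.78 mm.
A_s = 0.85 f'_c a b / f_y = 0.85 × 43.3 × 47.78 × 495 / 420 = 2072.6 mm².

A_s ≈ 2070 mm²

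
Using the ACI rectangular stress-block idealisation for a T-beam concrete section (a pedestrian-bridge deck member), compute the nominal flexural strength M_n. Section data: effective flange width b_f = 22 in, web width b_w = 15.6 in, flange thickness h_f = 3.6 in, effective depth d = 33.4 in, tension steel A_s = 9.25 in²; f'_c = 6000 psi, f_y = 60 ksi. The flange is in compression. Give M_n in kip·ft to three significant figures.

M_n ≈ 1430 kip·ft

Tension: T = A_s f_y = 9.25 × 60 = 555 kips.
Try a within the flange: a = T/(0.85 f'_c b_f) = 555/(0.85 × 6 × 22) = 4.947 in.
a = 4.947 > h_f = 3.6 in: the block extends into the web. Split into flange-overhang and web parts.
C_f = 0.85 f'_c (b_f − b_w) h_f = 0.85 × 6 × (22 − 15.6) × 3.6 = 117.5 kips.
Remaining web compression depth: a_w = (T − C_f)/(0.85 f'_c b_w) = (555 − 117.5)/(0.85 × 6 × 15.6) = 5.499 in.
M_n = C_f(d − h_f/2) + (T − C_f)(d − a_w/2) = 117.5 × (33.4 − 1.8) + 437.5 × (33.4 − 2.7495) = 3713.0 + 13409.6 = 17122.6 kip·in.
M_n = 17122.6/12 = 1426.88 kip·ft.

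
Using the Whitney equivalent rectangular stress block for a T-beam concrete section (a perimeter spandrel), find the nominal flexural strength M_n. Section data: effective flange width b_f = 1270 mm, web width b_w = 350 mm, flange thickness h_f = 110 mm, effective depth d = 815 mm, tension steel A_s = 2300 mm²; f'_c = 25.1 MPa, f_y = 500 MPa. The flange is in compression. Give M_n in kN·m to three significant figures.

M_n ≈ 913 kN·m

Tension: T = A_s f_y = 2300 × 500 = 1150000 N.
Try a within the flange: a = T/(0.85 f'_c b_f) = 1150000/(0.85 × 25.1 × 1270) = 42.44 mm.
Since a = 42.44 ≤ h_f = 110 mm, the stress block lies entirely in the flange; analyse as a rectangular beam of width b_f.
M_n = T(d − a/2) = 1150000 × (815 − 21.22) = 912.85 × 10⁶ N·mm.
M_n = 912.85 kN·m.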